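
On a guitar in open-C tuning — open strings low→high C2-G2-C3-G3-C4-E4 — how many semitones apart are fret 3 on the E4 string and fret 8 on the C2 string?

23 semitones

E4 at fret 3 → G4 (MIDI 67); C2 at fret 8 → G#2 (MIDI 44).
67 − 44 = 23, so the two pitches are 23 semitones apart, with G4 the higher.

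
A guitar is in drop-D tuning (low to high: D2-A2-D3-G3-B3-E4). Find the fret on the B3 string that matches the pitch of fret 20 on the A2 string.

Fret 20 on A2 is MIDI 45 + 20 = 65 (F4). On the B3 string (open MIDI 59), that pitch is 65 − 59 = fret 6.

6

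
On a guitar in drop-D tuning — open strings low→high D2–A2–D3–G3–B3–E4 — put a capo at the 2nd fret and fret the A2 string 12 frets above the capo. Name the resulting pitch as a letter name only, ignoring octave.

The capo raises the open A2 by 2 semitones to B2; fretting 12 more gives A2 + 2 + 12 = A2 + 14 semitones, landing on B.

B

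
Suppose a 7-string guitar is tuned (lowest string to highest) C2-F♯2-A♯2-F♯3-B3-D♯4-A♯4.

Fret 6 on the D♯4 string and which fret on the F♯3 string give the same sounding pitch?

D♯4 at fret 6 is D♯4 + 6 semitones = A4.
The open F♯3 string is 9 semitones below the open D♯4, so the same pitch on the F♯3 string lies at fret 6 + 9 = 15.

15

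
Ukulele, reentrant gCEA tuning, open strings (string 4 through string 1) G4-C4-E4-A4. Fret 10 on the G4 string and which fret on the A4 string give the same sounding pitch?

G4 at fret 10 is G4 + 10 semitones = F5.
The open A4 string is 2 semitones above the open G4, so the same pitch on the A4 string lies at fret 10 − 2 = 8.

8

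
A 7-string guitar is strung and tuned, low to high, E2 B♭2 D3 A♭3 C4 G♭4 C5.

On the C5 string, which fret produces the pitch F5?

5

F5 is 5 semitones above the open C5 (C–Db–D–Eb–E–F), so it sits at fret 5.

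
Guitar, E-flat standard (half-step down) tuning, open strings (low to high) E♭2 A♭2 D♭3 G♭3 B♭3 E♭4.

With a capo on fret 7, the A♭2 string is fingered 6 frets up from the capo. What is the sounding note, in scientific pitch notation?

The capo raises the open A♭2 by 7 semitones to E♭3; fretting 6 more gives A♭2 + 7 + 6 = A♭2 + 13 semitones = A3.

A3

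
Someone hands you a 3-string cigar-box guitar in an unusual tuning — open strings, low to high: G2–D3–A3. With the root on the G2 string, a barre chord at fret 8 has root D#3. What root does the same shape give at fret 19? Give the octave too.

D4

Moving from fret 8 to fret 19 shifts the root by 11 semitones.
D#3 up 11 semitones is D4.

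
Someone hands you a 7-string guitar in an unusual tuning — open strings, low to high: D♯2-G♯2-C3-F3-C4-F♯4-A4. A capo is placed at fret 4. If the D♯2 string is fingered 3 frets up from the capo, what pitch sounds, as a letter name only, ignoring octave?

The capo raises the open D♯2 by 4 semitones to G2; fretting 3 more gives D♯2 + 4 + 3 = D♯2 + 7 semitones, landing on A♯.
(Also written B♭.)

A♯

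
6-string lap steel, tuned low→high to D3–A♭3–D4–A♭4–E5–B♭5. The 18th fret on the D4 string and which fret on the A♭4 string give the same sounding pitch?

12

D4 at fret 18 is D4 + 18 semitones = A♭5.
The open A♭4 string is 6 semitones above the open D4, so the same pitch on the A♭4 string lies at fret 18 − 6 = 12.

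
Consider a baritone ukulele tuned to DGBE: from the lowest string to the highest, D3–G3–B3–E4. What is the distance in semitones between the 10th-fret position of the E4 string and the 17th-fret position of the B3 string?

E4 at fret 10 → D5 (MIDI 74); B3 at fret 17 → E5 (MIDI 76).
74 − 76 = -2, so the two pitches are 2 semitones apart, with E5 the higher.

2 semitones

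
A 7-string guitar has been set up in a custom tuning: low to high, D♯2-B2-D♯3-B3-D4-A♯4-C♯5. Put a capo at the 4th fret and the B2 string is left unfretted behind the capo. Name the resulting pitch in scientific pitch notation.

The capo raises the open B2 by 4 semitones to D♯3; fretting 0 more gives B2 + 4 + 0 = B2 + 4 semitones = D♯3.

D♯3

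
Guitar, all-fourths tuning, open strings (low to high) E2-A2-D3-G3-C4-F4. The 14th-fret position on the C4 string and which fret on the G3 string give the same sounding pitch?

19

C4 at fret 14 is C4 + 14 semitones = D5.
The open G3 string is 5 semitones below the open C4, so the same pitch on the G3 string lies at fret 14 + 5 = 19.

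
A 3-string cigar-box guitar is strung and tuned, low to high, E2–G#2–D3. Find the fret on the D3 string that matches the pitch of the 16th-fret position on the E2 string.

Fret 16 on E2 is MIDI 40 + 16 = 56 (G#3). On the D3 string (open MIDI 50), that pitch is 56 − 50 = fret 6.

6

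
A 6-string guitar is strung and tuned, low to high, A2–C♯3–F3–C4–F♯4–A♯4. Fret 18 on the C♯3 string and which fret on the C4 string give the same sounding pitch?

7

Fret 18 on C♯3 is MIDI 49 + 18 = 67 (G4). On the C4 string (open MIDI 60), that pitch is 67 − 60 = fret 7.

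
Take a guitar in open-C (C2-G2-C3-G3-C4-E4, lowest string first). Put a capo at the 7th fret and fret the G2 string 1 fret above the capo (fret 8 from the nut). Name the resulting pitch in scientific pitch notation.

The capo raises the open G2 by 7 semitones to D3; fretting 1 more gives G2 + 7 + 1 = G2 + 8 semitones = D#3.
(Also written Eb.)

D#3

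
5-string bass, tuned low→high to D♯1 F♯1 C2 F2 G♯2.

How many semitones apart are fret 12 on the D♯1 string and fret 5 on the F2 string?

7 semitones

D♯1 at fret 12 → D♯2 (MIDI 39); F2 at fret 5 → A♯2 (MIDI 46).
39 − 46 = -7, so the two pitches are 7 semitones apart, with A♯2 the higher.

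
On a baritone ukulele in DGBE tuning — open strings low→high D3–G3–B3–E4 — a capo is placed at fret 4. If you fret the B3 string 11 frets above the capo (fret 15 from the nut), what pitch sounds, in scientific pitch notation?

D5

The capo raises the open B3 by 4 semitones to D#4; fretting 11 more gives B3 + 4 + 11 = B3 + 15 semitones = D5.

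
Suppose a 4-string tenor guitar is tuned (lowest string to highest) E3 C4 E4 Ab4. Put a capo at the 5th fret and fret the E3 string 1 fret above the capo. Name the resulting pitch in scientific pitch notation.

Bb3

The capo raises the open E3 by 5 semitones to A3; fretting 1 more gives E3 + 5 + 1 = E3 + 6 semitones = Bb3.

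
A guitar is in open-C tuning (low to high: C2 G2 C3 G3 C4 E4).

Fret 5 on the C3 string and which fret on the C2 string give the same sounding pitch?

C3 at fret 5 is C3 + 5 semitones = F3.
The open C2 string is 12 semitones below the open C3, so the same pitch on the C2 string lies at fret 5 + 12 = 17.

17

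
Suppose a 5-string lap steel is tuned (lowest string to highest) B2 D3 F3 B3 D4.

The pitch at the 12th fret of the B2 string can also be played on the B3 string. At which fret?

Fret 12 on B2 is MIDI 47 + 12 = 59 (B3). On the B3 string (open MIDI 59), that pitch is 59 − 59 = fret 0.

0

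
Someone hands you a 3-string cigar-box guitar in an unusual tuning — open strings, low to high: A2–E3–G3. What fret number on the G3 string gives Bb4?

15

Bb4 is 15 semitones above the open G3 (G–Ab–A–Bb–…–Ab–A–Bb), so it sits at fret 15.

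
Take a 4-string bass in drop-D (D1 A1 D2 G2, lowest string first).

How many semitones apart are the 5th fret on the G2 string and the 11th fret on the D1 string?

G2 at fret 5 → C3 (MIDI 48); D1 at fret 11 → C♯2 (MIDI 37).
48 − 37 = 11, so the two pitches are 11 semitones apart, with C3 the higher.

11 semitones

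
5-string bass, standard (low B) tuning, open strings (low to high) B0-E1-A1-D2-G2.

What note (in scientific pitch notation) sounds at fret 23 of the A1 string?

G♯3

A1 is MIDI 33. Adding 23 gives 56, which is G♯3.
(Equivalently spelled A♭3.)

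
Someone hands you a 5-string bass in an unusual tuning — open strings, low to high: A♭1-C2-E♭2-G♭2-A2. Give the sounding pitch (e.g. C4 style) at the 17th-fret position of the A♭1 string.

D♭3

Each fret is one semitone, so A♭1 + 17 = D♭3.
(Equivalently spelled C♯3.)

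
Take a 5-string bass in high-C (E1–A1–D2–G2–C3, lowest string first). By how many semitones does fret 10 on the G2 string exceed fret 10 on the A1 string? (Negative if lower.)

10 semitones

G2 at fret 10 → F3 (MIDI 53); A1 at fret 10 → G2 (MIDI 43).
53 − 43 = 10, so the two pitches are 10 semitones apart.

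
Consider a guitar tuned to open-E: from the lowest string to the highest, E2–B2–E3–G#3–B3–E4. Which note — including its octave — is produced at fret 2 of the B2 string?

C#3

B2 is MIDI 47. Adding 2 gives 49, which is C#3.
(Equivalently spelled Db3.)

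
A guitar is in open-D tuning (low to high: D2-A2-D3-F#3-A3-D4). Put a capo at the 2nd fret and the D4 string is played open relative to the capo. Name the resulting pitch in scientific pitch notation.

The capo raises the open D4 by 2 semitones to E4; fretting 0 more gives D4 + 2 + 0 = D4 + 2 semitones = E4.

E4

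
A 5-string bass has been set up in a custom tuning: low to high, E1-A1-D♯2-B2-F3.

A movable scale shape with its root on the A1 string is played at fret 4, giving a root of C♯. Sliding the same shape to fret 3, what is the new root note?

C

Moving from fret 4 to fret 3 shifts the root by -1 semitone.
C♯ down 1 semitone is C.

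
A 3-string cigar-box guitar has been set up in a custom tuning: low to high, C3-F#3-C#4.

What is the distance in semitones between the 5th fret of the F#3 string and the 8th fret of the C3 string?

3 semitones

F#3 at fret 5 → B3 (MIDI 59); C3 at fret 8 → G#3 (MIDI 56).
59 − 56 = 3, so the two pitches are 3 semitones apart, with B3 the higher.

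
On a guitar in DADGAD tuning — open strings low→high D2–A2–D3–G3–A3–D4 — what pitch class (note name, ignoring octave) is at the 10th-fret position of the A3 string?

G

A3 is MIDI 57. Adding 10 gives 67; 67 mod 12 = 7, i.e. G.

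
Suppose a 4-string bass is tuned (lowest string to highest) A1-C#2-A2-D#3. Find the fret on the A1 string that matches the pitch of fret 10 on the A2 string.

Fret 10 on A2 is MIDI 45 + 10 = 55 (G3). On the A1 string (open MIDI 33), that pitch is 55 − 33 = fret 22.

22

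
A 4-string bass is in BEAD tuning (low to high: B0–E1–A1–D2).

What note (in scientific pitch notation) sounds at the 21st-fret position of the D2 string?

B3

D2 is MIDI 38. Adding 21 gives 59, which is B3.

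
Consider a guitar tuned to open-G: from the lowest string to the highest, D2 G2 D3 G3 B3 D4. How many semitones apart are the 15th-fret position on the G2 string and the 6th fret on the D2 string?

G2 at fret 15 → A#3 (MIDI 58); D2 at fret 6 → G#2 (MIDI 44).
58 − 44 = 14, so the two pitches are 14 semitones apart, with A#3 the higher.

14 semitones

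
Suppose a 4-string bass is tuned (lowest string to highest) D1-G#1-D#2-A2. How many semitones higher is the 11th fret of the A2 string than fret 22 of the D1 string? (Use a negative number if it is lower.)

8 semitones

A2 at fret 11 → G#3 (MIDI 56); D1 at fret 22 → C3 (MIDI 48).
56 − 48 = 8, so the two pitches are 8 semitones apart.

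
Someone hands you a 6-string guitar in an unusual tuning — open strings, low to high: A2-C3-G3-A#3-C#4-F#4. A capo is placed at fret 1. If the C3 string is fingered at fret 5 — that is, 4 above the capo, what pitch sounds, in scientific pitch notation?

The capo raises the open C3 by 1 semitone to C#3; fretting 4 more gives C3 + 1 + 4 = C3 + 5 semitones = F3.

F3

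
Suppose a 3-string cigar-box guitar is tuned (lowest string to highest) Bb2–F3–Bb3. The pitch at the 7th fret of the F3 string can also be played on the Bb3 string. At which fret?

2

Fret 7 on F3 is MIDI 53 + 7 = 60 (C4). On the Bb3 string (open MIDI 58), that pitch is 60 − 58 = fret 2.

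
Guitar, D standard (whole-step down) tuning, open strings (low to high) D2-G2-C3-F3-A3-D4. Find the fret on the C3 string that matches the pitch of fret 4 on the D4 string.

18

D4 at fret 4 is D4 + 4 semitones = F#4.
The open C3 string is 14 semitones below the open D4, so the same pitch on the C3 string lies at fret 4 + 14 = 18.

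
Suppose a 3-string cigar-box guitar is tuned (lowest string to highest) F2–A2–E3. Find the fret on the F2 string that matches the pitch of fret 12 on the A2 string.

A2 at fret 12 is A2 + 12 semitones = A3.
The open F2 string is 4 semitones below the open A2, so the same pitch on the F2 string lies at fret 12 + 4 = 16.

16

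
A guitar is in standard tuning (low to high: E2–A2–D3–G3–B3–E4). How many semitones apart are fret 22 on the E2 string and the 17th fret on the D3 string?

5 semitones

E2 at fret 22 → D4 (MIDI 62); D3 at fret 17 → G4 (MIDI 67).
62 − 67 = -5, so the two pitches are 5 semitones apart, with G4 the higher.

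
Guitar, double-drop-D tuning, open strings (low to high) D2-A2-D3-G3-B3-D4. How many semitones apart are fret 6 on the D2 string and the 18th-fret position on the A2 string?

19 semitones

D2 at fret 6 → G♯2 (MIDI 44); A2 at fret 18 → D♯4 (MIDI 63).
44 − 63 = -19, so the two pitches are 19 semitones apart, with D♯4 the higher.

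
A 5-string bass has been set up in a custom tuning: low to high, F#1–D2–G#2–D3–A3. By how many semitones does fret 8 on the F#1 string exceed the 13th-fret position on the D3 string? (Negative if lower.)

-25 semitones

F#1 at fret 8 → D2 (MIDI 38); D3 at fret 13 → D#4 (MIDI 63).
38 − 63 = -25, so the two pitches are 25 semitones apart.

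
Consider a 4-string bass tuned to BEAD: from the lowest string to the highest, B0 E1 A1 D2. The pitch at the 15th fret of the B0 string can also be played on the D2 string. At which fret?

0

B0 at fret 15 is B0 + 15 semitones = D2.
The open D2 string is 15 semitones above the open B0, so the same pitch on the D2 string lies at fret 15 − 15 = 0.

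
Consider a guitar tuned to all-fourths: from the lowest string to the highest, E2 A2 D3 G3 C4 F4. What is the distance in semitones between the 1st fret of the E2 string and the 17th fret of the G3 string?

E2 at fret 1 → F2 (MIDI 41); G3 at fret 17 → C5 (MIDI 72).
41 − 72 = -31, so the two pitches are 31 semitones apart, with C5 the higher.

31 semitones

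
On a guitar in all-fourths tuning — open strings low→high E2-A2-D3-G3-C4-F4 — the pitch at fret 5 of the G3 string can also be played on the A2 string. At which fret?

Fret 5 on G3 is MIDI 55 + 5 = 60 (C4). On the A2 string (open MIDI 45), that pitch is 60 − 45 = fret 15.

15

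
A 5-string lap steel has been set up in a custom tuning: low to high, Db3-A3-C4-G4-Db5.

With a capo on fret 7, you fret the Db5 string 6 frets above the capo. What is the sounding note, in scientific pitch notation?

The capo raises the open Db5 by 7 semitones to Ab5; fretting 6 more gives Db5 + 7 + 6 = Db5 + 13 semitones = D6.

D6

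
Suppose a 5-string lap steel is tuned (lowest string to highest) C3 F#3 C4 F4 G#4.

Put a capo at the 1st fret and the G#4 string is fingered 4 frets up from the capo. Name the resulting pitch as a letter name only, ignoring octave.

C#

The capo raises the open G#4 by 1 semitone to A4; fretting 4 more gives G#4 + 1 + 4 = G#4 + 5 semitones, landing on C#.
(Also written Db.)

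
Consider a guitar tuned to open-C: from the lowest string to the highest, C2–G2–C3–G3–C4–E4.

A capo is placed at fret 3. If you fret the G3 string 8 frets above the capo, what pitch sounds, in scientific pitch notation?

The capo raises the open G3 by 3 semitones to A#3; fretting 8 more gives G3 + 3 + 8 = G3 + 11 semitones = F#4.
(Also written Gb.)

F#4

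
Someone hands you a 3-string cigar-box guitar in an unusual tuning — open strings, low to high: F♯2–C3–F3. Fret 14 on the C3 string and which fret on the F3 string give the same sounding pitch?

C3 at fret 14 is C3 + 14 semitones = D4.
The open F3 string is 5 semitones above the open C3, so the same pitch on the F3 string lies at fret 14 − 5 = 9.

9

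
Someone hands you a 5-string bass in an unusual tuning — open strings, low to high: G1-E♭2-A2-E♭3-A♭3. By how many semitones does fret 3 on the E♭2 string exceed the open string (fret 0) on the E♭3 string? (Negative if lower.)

-9 semitones

E♭2 at fret 3 → G♭2 (MIDI 42); E♭3 at fret 0 → E♭3 (MIDI 51).
42 − 51 = -9, so the two pitches are 9 semitones apart.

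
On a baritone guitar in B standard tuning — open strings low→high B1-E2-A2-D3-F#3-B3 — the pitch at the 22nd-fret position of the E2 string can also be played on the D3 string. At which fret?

E2 at fret 22 is E2 + 22 semitones = D4.
The open D3 string is 10 semitones above the open E2, so the same pitch on the D3 string lies at fret 22 − 10 = 12.

12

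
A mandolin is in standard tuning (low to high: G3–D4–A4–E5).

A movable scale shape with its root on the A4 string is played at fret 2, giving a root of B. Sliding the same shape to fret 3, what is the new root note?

Moving from fret 2 to fret 3 shifts the root by 1 semitone.
B up 1 semitone is C.

C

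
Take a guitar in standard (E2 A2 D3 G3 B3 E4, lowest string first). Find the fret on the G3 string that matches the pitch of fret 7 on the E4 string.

E4 at fret 7 is E4 + 7 semitones = B4.
The open G3 string is 9 semitones below the open E4, so the same pitch on the G3 string lies at fret 7 + 9 = 16.

16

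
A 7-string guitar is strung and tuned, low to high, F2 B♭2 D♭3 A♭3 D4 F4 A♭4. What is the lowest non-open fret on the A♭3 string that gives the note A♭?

12

From A♭3, count semitones up the chromatic scale until reaching A♭: Ab–A–Bb–B–…–Gb–G–Ab — 12 steps.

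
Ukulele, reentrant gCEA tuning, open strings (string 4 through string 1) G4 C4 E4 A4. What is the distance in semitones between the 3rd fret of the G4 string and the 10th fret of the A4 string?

G4 at fret 3 → A#4 (MIDI 70); A4 at fret 10 → G5 (MIDI 79).
70 − 79 = -9, so the two pitches are 9 semitones apart, with G5 the higher.

9 semitones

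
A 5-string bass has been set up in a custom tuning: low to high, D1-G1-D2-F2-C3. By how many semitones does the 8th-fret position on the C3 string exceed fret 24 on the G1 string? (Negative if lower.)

1 semitone

C3 at fret 8 → G#3 (MIDI 56); G1 at fret 24 → G3 (MIDI 55).
56 − 55 = 1, so the two pitches are 1 semitone apart.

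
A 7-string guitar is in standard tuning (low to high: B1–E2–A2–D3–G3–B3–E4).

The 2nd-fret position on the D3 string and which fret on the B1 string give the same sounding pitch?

17

D3 at fret 2 is D3 + 2 semitones = E3.
The open B1 string is 15 semitones below the open D3, so the same pitch on the B1 string lies at fret 2 + 15 = 17.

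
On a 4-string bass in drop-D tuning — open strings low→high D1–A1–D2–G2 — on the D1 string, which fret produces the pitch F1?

3

F1 is 3 semitones above the open D1 (D–D#–E–F), so it sits at fret 3.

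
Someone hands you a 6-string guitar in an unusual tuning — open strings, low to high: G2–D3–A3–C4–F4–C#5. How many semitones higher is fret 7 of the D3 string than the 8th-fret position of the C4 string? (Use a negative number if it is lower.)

-11 semitones

D3 at fret 7 → A3 (MIDI 57); C4 at fret 8 → G#4 (MIDI 68).
57 − 68 = -11, so the two pitches are 11 semitones apart.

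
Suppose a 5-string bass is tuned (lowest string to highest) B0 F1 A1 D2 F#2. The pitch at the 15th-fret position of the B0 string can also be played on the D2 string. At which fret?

0

Fret 15 on B0 is MIDI 23 + 15 = 38 (D2). On the D2 string (open MIDI 38), that pitch is 38 − 38 = fret 0.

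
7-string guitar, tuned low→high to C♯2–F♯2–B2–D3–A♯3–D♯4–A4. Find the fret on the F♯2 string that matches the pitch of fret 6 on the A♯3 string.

22

A♯3 at fret 6 is A♯3 + 6 semitones = E4.
The open F♯2 string is 16 semitones below the open A♯3, so the same pitch on the F♯2 string lies at fret 6 + 16 = 22.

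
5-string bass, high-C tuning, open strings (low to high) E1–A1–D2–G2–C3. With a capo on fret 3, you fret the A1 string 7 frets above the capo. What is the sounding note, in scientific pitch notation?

The capo raises the open A1 by 3 semitones to C2; fretting 7 more gives A1 + 3 + 7 = A1 + 10 semitones = G2.

G2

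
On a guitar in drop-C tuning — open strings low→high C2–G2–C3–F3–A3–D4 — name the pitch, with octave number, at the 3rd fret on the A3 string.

A3 is MIDI 57. Adding 3 gives 60, which is C4.

C4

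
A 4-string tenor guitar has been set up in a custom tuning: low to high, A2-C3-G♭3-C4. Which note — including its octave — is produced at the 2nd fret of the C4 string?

D4

The open C4 string plus 2 semitones: C–Db–D.
No B→C boundary is crossed, so the octave stays at 4.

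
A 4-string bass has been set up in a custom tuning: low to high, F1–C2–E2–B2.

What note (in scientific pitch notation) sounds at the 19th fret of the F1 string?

C3

F1 is MIDI 29. Adding 19 gives 48, which is C3.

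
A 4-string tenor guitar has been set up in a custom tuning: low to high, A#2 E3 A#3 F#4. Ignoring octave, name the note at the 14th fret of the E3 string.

The open E3 string plus 14 semitones: E–F–F#–G–…–E–F–F#.
(Equivalently spelled Gb.)

F#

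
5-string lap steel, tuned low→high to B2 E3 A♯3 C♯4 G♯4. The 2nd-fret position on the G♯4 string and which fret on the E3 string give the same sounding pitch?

Fret 2 on G♯4 is MIDI 68 + 2 = 70 (A♯4). On the E3 string (open MIDI 52), that pitch is 70 − 52 = fret 18.

18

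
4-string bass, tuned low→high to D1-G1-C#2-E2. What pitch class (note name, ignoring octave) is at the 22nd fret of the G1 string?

F

The open G1 string plus 22 semitones: G–G#–A–A#–…–D#–E–F.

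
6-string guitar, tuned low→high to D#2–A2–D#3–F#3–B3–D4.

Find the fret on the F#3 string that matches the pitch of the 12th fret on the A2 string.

3

A2 at fret 12 is A2 + 12 semitones = A3.
The open F#3 string is 9 semitones above the open A2, so the same pitch on the F#3 string lies at fret 12 − 9 = 3.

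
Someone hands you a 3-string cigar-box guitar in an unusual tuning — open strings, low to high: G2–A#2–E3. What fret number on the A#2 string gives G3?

G3 is 9 semitones above the open A#2 (A#–B–C–C#–D–D#–E–F–F#–G), so it sits at fret 9.

9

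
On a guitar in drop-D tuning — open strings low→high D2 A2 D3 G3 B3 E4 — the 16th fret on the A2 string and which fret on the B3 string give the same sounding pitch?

Fret 16 on A2 is MIDI 45 + 16 = 61 (C♯4). On the B3 string (open MIDI 59), that pitch is 61 − 59 = fret 2.

2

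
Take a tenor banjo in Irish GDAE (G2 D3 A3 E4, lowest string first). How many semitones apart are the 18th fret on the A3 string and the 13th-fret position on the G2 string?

19 semitones

A3 at fret 18 → D♯5 (MIDI 75); G2 at fret 13 → G♯3 (MIDI 56).
75 − 56 = 19, so the two pitches are 19 semitones apart, with D♯5 the higher.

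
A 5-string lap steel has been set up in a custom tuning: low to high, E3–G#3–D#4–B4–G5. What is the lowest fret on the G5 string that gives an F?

From G5, count semitones up the chromatic scale until reaching F: G–G#–A–A#–…–D#–E–F — 10 steps.

10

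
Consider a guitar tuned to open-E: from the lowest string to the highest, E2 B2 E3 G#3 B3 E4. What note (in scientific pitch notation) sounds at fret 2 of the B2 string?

C#3

B2 is MIDI 47. Adding 2 gives 49, which is C#3.
(Equivalently spelled Db3.)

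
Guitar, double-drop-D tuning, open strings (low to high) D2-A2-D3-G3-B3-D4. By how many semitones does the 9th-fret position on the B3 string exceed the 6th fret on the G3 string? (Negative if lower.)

7 semitones

B3 at fret 9 → G#4 (MIDI 68); G3 at fret 6 → C#4 (MIDI 61).
68 − 61 = 7, so the two pitches are 7 semitones apart.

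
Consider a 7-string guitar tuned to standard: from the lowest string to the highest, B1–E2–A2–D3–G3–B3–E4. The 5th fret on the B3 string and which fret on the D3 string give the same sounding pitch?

14

B3 at fret 5 is B3 + 5 semitones = E4.
The open D3 string is 9 semitones below the open B3, so the same pitch on the D3 string lies at fret 5 + 9 = 14.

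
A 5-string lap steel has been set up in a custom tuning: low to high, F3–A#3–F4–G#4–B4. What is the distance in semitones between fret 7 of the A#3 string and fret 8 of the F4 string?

8 semitones

A#3 at fret 7 → F4 (MIDI 65); F4 at fret 8 → C#5 (MIDI 73).
65 − 73 = -8, so the two pitches are 8 semitones apart, with C#5 the higher.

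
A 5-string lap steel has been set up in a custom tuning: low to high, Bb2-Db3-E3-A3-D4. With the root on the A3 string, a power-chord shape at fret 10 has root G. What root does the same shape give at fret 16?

Db

Moving from fret 10 to fret 16 shifts the root by 6 semitones.
G up 6 semitones is Db.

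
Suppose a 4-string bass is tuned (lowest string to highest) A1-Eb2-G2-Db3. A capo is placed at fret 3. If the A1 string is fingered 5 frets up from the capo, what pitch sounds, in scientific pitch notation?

The capo raises the open A1 by 3 semitones to C2; fretting 5 more gives A1 + 3 + 5 = A1 + 8 semitones = F2.

F2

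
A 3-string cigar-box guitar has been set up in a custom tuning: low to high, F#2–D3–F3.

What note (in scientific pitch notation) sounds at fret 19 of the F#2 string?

C#4

The open F#2 string plus 19 semitones: F#–G–G#–A–…–B–C–C#.
The walk passes from B into C 2 times, so the octave number goes from 2 to 4.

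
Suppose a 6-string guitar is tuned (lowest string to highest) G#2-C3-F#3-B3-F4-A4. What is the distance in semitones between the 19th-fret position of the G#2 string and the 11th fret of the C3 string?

4 semitones

G#2 at fret 19 → D#4 (MIDI 63); C3 at fret 11 → B3 (MIDI 59).
63 − 59 = 4, so the two pitches are 4 semitones apart, with D#4 the higher.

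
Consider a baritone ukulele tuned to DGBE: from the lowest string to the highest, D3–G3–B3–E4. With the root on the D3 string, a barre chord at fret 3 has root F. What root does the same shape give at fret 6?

Moving from fret 3 to fret 6 shifts the root by 3 semitones.
F up 3 semitones is G♯.

G♯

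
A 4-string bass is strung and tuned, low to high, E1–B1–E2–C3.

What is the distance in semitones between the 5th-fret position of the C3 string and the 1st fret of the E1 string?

C3 at fret 5 → F3 (MIDI 53); E1 at fret 1 → F1 (MIDI 29).
53 − 29 = 24, so the two pitches are 24 semitones apart, with F3 the higher.

24 semitones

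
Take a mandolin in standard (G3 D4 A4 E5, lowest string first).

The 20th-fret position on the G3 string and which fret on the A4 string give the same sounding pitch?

G3 at fret 20 is G3 + 20 semitones = D#5.
The open A4 string is 14 semitones above the open G3, so the same pitch on the A4 string lies at fret 20 − 14 = 6.

6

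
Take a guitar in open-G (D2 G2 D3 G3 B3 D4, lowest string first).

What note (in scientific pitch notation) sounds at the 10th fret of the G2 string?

F3

G2 is MIDI 43. Adding 10 gives 53, which is F3.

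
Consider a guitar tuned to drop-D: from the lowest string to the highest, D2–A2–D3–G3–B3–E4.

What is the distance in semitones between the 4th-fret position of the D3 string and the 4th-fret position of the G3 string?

5 semitones

D3 at fret 4 → F♯3 (MIDI 54); G3 at fret 4 → B3 (MIDI 59).
54 − 59 = -5, so the two pitches are 5 semitones apart, with B3 the higher.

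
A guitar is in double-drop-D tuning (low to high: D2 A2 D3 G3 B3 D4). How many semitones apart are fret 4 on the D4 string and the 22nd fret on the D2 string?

6 semitones

D4 at fret 4 → F#4 (MIDI 66); D2 at fret 22 → C4 (MIDI 60).
66 − 60 = 6, so the two pitches are 6 semitones apart, with F#4 the higher.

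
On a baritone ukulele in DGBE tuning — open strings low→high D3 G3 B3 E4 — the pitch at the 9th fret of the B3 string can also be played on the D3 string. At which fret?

Fret 9 on B3 is MIDI 59 + 9 = 68 (G#4). On the D3 string (open MIDI 50), that pitch is 68 − 50 = fret 18.

18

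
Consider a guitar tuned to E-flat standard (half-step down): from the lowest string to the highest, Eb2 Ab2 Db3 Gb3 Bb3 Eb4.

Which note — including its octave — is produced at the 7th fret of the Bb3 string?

Bb3 is MIDI 58. Adding 7 gives 65, which is F4.

F4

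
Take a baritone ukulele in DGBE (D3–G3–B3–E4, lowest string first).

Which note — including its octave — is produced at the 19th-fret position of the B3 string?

F#5

Each fret is one semitone, so B3 + 19 = F#5.
(Equivalently spelled Gb5.)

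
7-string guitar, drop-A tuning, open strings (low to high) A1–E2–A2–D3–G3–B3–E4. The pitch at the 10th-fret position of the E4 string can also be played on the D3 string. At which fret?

24

E4 at fret 10 is E4 + 10 semitones = D5.
The open D3 string is 14 semitones below the open E4, so the same pitch on the D3 string lies at fret 10 + 14 = 24.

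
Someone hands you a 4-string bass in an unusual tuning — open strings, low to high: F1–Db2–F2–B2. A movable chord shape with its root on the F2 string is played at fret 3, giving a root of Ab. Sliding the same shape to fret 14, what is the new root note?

Moving from fret 3 to fret 14 shifts the root by 11 semitones.
Ab up 11 semitones is G.

G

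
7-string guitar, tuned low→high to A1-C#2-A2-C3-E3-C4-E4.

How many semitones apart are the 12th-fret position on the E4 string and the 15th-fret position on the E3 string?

E4 at fret 12 → E5 (MIDI 76); E3 at fret 15 → G4 (MIDI 67).
76 − 67 = 9, so the two pitches are 9 semitones apart, with E5 the higher.

9 semitones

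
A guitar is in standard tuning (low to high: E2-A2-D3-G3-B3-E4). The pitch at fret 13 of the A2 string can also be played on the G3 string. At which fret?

3

A2 at fret 13 is A2 + 13 semitones = A#3.
The open G3 string is 10 semitones above the open A2, so the same pitch on the G3 string lies at fret 13 − 10 = 3.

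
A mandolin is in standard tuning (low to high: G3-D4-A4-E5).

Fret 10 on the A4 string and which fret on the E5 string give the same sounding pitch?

3

Fret 10 on A4 is MIDI 69 + 10 = 79 (G5). On the E5 string (open MIDI 76), that pitch is 79 − 76 = fret 3.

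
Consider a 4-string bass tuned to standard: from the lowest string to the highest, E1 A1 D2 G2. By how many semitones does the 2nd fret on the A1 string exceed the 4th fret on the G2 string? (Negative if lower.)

A1 at fret 2 → B1 (MIDI 35); G2 at fret 4 → B2 (MIDI 47).
35 − 47 = -12, so the two pitches are 12 semitones apart.

-12 semitones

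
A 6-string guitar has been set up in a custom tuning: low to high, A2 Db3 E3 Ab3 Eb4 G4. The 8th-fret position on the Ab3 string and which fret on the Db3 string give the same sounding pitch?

15

Fret 8 on Ab3 is MIDI 56 + 8 = 64 (E4). On the Db3 string (open MIDI 49), that pitch is 64 − 49 = fret 15.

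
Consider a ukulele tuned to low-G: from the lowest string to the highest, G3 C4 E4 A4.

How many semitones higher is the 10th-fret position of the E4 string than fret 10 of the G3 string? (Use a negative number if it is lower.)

E4 at fret 10 → D5 (MIDI 74); G3 at fret 10 → F4 (MIDI 65).
74 − 65 = 9, so the two pitches are 9 semitones apart.

9 semitones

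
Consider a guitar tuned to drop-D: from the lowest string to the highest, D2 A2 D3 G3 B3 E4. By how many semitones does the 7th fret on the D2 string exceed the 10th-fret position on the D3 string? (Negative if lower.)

-15 semitones

D2 at fret 7 → A2 (MIDI 45); D3 at fret 10 → C4 (MIDI 60).
45 − 60 = -15, so the two pitches are 15 semitones apart.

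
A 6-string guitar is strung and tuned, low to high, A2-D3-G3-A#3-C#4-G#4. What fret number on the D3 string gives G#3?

6

G#3 is 6 semitones above the open D3 (D–D#–E–F–F#–G–G#), so it sits at fret 6.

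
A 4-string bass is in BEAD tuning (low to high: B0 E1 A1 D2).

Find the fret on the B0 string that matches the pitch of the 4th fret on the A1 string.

A1 at fret 4 is A1 + 4 semitones = C#2.
The open B0 string is 10 semitones below the open A1, so the same pitch on the B0 string lies at fret 4 + 10 = 14.

14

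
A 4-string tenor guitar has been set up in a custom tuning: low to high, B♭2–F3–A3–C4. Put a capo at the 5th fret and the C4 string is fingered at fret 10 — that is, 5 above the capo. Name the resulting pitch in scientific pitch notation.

The capo raises the open C4 by 5 semitones to F4; fretting 5 more gives C4 + 5 + 5 = C4 + 10 semitones = B♭4.

B♭4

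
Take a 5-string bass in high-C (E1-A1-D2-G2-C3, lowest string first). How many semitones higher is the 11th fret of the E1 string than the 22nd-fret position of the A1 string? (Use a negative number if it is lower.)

-16 semitones

E1 at fret 11 → D#2 (MIDI 39); A1 at fret 22 → G3 (MIDI 55).
39 − 55 = -16, so the two pitches are 16 semitones apart.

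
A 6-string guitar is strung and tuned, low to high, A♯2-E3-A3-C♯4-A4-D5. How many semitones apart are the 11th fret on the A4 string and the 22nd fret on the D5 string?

16 semitones

A4 at fret 11 → G♯5 (MIDI 80); D5 at fret 22 → C7 (MIDI 96).
80 − 96 = -16, so the two pitches are 16 semitones apart, with C7 the higher.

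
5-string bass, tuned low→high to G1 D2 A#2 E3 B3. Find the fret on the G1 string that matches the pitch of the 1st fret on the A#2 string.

16

A#2 at fret 1 is A#2 + 1 semitone = B2.
The open G1 string is 15 semitones below the open A#2, so the same pitch on the G1 string lies at fret 1 + 15 = 16.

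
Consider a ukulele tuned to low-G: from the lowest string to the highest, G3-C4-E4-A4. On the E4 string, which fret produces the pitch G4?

G4 is 3 semitones above the open E4 (E–F–F#–G), so it sits at fret 3.

3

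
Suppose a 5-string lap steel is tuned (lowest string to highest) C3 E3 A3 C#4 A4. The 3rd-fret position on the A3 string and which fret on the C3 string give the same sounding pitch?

12

A3 at fret 3 is A3 + 3 semitones = C4.
The open C3 string is 9 semitones below the open A3, so the same pitch on the C3 string lies at fret 3 + 9 = 12.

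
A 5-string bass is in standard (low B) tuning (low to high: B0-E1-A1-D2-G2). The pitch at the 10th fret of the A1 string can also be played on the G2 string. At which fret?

0

A1 at fret 10 is A1 + 10 semitones = G2.
The open G2 string is 10 semitones above the open A1, so the same pitch on the G2 string lies at fret 10 − 10 = 0.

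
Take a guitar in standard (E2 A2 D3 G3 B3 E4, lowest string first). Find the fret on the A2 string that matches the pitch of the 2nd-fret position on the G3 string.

12

G3 at fret 2 is G3 + 2 semitones = A3.
The open A2 string is 10 semitones below the open G3, so the same pitch on the A2 string lies at fret 2 + 10 = 12.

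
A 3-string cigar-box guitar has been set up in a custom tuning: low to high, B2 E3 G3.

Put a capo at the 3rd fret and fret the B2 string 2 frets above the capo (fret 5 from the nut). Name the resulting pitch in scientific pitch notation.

The capo raises the open B2 by 3 semitones to D3; fretting 2 more gives B2 + 3 + 2 = B2 + 5 semitones = E3.

E3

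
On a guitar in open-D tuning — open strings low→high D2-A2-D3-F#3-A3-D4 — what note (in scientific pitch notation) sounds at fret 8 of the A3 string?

Each fret is one semitone, so A3 + 8 = F4.

F4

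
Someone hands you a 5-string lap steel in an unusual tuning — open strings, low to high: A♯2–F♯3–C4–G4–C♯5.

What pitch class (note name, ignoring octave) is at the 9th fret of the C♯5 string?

A♯

C♯5 is MIDI 73. Adding 9 gives 82; 82 mod 12 = 10, i.e. A♯.
(Equivalently spelled B♭.)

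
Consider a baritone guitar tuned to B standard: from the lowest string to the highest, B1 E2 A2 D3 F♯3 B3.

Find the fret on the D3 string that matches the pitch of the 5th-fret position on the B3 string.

14

Fret 5 on B3 is MIDI 59 + 5 = 64 (E4). On the D3 string (open MIDI 50), that pitch is 64 − 50 = fret 14.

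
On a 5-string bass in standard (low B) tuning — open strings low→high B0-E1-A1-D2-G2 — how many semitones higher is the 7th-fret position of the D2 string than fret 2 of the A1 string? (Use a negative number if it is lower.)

D2 at fret 7 → A2 (MIDI 45); A1 at fret 2 → B1 (MIDI 35).
45 − 35 = 10, so the two pitches are 10 semitones apart.

10 semitones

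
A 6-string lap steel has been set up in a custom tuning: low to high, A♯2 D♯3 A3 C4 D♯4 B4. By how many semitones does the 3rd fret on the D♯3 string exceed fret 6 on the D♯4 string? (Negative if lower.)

-15 semitones

D♯3 at fret 3 → F♯3 (MIDI 54); D♯4 at fret 6 → A4 (MIDI 69).
54 − 69 = -15, so the two pitches are 15 semitones apart.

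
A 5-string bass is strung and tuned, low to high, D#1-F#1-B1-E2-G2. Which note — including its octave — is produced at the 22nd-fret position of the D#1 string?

The open D#1 string plus 22 semitones: D#–E–F–F#–…–B–C–C#.
The walk passes from B into C 2 times, so the octave number goes from 1 to 3.

C#3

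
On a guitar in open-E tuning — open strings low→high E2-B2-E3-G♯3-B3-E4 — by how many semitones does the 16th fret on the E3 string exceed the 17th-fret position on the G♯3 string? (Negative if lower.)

E3 at fret 16 → G♯4 (MIDI 68); G♯3 at fret 17 → C♯5 (MIDI 73).
68 − 73 = -5, so the two pitches are 5 semitones apart.

-5 semitones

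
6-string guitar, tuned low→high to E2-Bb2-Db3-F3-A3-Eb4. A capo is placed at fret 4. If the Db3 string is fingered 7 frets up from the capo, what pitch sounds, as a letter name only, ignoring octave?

The capo raises the open Db3 by 4 semitones to F3; fretting 7 more gives Db3 + 4 + 7 = Db3 + 11 semitones, landing on C.

C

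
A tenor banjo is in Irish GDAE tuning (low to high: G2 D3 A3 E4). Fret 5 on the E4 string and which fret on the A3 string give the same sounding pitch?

12

E4 at fret 5 is E4 + 5 semitones = A4.
The open A3 string is 7 semitones below the open E4, so the same pitch on the A3 string lies at fret 5 + 7 = 12.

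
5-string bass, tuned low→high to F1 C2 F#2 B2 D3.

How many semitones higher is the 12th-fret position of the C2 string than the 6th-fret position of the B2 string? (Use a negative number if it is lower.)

-5 semitones

C2 at fret 12 → C3 (MIDI 48); B2 at fret 6 → F3 (MIDI 53).
48 − 53 = -5, so the two pitches are 5 semitones apart.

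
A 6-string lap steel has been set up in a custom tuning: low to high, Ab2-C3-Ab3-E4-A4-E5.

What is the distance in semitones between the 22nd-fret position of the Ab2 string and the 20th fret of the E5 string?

30 semitones

Ab2 at fret 22 → Gb4 (MIDI 66); E5 at fret 20 → C7 (MIDI 96).
66 − 96 = -30, so the two pitches are 30 semitones apart, with C7 the higher.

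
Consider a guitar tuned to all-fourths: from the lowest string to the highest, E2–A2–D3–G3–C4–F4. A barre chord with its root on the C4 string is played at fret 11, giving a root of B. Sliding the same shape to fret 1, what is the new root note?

C#

Moving from fret 11 to fret 1 shifts the root by -10 semitones.
B down 10 semitones is C#.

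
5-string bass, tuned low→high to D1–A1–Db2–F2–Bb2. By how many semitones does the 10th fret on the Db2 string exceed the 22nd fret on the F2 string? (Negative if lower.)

-16 semitones

Db2 at fret 10 → B2 (MIDI 47); F2 at fret 22 → Eb4 (MIDI 63).
47 − 63 = -16, so the two pitches are 16 semitones apart.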